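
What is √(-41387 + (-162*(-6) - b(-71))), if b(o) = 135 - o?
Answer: 7*I*√829 ≈ 201.55*I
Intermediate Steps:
√(-41387 + (-162*(-6) - b(-71))) = √(-41387 + (-162*(-6) - (135 - 1*(-71)))) = √(-41387 + (972 - (135 + 71))) = √(-41387 + (972 - 1*206)) = √(-41387 + (972 - 206)) = √(-41387 + 766) = √(-40621) = 7*I*√829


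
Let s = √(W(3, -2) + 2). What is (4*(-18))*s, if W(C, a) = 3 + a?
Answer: -72*√3 ≈ -124.71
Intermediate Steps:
s = √3 (s = √((3 - 2) + 2) = √(1 + 2) = √3 ≈ 1.7320)
(4*(-18))*s = (4*(-18))*√3 = -72*√3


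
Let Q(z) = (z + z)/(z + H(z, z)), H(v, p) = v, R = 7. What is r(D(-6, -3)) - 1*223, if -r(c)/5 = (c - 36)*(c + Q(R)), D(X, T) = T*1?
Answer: -613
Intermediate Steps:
Q(z) = 1 (Q(z) = (z + z)/(z + z) = (2*z)/((2*z)) = (2*z)*(1/(2*z)) = 1)
D(X, T) = T
r(c) = -5*(1 + c)*(-36 + c) (r(c) = -5*(c - 36)*(c + 1) = -5*(-36 + c)*(1 + c) = -5*(1 + c)*(-36 + c))
r(D(-6, -3)) - 1*223 = (180 - 5*(-3)**2 + 175*(-3)) - 1*223 = (180 - 5*9 - 525) - 223 = (180 - 45 - 525) - 223 = -390 - 223 = -613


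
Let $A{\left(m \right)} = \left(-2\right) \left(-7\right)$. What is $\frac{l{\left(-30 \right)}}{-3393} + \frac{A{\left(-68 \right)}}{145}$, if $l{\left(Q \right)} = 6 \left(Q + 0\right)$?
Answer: $\frac{282}{1885} \approx 0.1496$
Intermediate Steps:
$A{\left(m \right)} = 14$
$l{\left(Q \right)} = 6 Q$
$\frac{l{\left(-30 \right)}}{-3393} + \frac{A{\left(-68 \right)}}{145} = \frac{6 \left(-30\right)}{-3393} + \frac{14}{145} = \left(-180\right) \left(- \frac{1}{3393}\right) + 14 \cdot \frac{1}{145} = \frac{20}{377} + \frac{14}{145} = \frac{282}{1885}$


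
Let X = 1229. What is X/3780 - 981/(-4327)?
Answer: 9026063/16356060 ≈ 0.55185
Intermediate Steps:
X/3780 - 981/(-4327) = 1229/3780 - 981/(-4327) = 1229*(1/3780) - 981*(-1/4327) = 1229/3780 + 981/4327 = 9026063/16356060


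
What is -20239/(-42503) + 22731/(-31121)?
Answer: -336277774/1322735863 ≈ -0.25423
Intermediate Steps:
-20239/(-42503) + 22731/(-31121) = -20239*(-1/42503) + 22731*(-1/31121) = 20239/42503 - 22731/31121 = -336277774/1322735863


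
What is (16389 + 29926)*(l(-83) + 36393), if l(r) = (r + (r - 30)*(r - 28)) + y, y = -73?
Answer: 2259245700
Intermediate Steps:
l(r) = -73 + r + (-30 + r)*(-28 + r) (l(r) = (r + (r - 30)*(r - 28)) - 73 = (r + (-30 + r)*(-28 + r)) - 73 = -73 + r + (-30 + r)*(-28 + r))
(16389 + 29926)*(l(-83) + 36393) = (16389 + 29926)*((767 + (-83)² - 57*(-83)) + 36393) = 46315*((767 + 6889 + 4731) + 36393) = 46315*(12387 + 36393) = 46315*48780 = 2259245700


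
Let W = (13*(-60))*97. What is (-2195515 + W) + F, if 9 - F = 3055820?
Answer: -5326986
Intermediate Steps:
F = -3055811 (F = 9 - 1*3055820 = 9 - 3055820 = -3055811)
W = -75660 (W = -780*97 = -75660)
(-2195515 + W) + F = (-2195515 - 75660) - 3055811 = -2271175 - 3055811 = -5326986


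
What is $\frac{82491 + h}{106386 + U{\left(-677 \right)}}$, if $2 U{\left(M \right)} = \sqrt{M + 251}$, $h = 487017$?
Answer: $\frac{40391785392}{7545320735} - \frac{189836 i \sqrt{426}}{7545320735} \approx 5.3532 - 0.00051928 i$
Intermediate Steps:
$U{\left(M \right)} = \frac{\sqrt{251 + M}}{2}$ ($U{\left(M \right)} = \frac{\sqrt{M + 251}}{2} = \frac{\sqrt{251 + M}}{2}$)
$\frac{82491 + h}{106386 + U{\left(-677 \right)}} = \frac{82491 + 487017}{106386 + \frac{\sqrt{251 - 677}}{2}} = \frac{569508}{106386 + \frac{\sqrt{-426}}{2}} = \frac{569508}{106386 + \frac{i \sqrt{426}}{2}}$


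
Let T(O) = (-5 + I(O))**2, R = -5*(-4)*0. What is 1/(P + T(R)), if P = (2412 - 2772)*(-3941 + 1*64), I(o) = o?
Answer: 1/1395745 ≈ 7.1646e-7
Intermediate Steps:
R = 0 (R = 20*0 = 0)
T(O) = (-5 + O)**2
P = 1395720 (P = -360*(-3941 + 64) = -360*(-3877) = 1395720)
1/(P + T(R)) = 1/(1395720 + (-5 + 0)**2) = 1/(1395720 + (-5)**2) = 1/(1395720 + 25) = 1/1395745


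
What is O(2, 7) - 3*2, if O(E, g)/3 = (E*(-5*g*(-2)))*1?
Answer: 414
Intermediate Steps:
O(E, g) = 30*E*g (O(E, g) = 3*((E*(-5*g*(-2)))*1) = 3*((E*(10*g))*1) = 3*((10*E*g)*1) = 3*(10*E*g) = 30*E*g)
O(2, 7) - 3*2 = 30*2*7 - 3*2 = 420 - 6 = 414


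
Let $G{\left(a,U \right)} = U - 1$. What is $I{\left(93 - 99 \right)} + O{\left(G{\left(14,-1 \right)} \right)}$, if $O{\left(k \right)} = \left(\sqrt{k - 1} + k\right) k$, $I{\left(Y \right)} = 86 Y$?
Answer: $-512 - 2 i \sqrt{3} \approx -512.0 - 3.4641 i$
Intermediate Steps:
$G{\left(a,U \right)} = -1 + U$
$O{\left(k \right)} = k \left(k + \sqrt{-1 + k}\right)$ ($O{\left(k \right)} = \left(\sqrt{-1 + k} + k\right) k = \left(k + \sqrt{-1 + k}\right) k = k \left(k + \sqrt{-1 + k}\right)$)
$I{\left(93 - 99 \right)} + O{\left(G{\left(14,-1 \right)} \right)} = 86 \left(93 - 99\right) + \left(-1 - 1\right) \left(\left(-1 - 1\right) + \sqrt{-1 - 2}\right) = 86 \left(93 - 99\right) - 2 \left(-2 + \sqrt{-1 - 2}\right) = 86 \left(-6\right) - 2 \left(-2 + \sqrt{-3}\right) = -516 - 2 \left(-2 + i \sqrt{3}\right) = -516 + \left(4 - 2 i \sqrt{3}\right) = -512 - 2 i \sqrt{3}$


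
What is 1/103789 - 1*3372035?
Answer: -349980140614/103789 ≈ -3.3720e+6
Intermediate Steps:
1/103789 - 1*3372035 = 1/103789 - 3372035 = -349980140614/103789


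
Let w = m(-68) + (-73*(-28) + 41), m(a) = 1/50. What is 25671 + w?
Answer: 1387801/50 ≈ 27756.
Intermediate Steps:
m(a) = 1/50
w = 104251/50 (w = 1/50 + (-73*(-28) + 41) = 1/50 + (2044 + 41) = 1/50 + 2085 = 104251/50 ≈ 2085.0)
25671 + w = 25671 + 104251/50 = 1387801/50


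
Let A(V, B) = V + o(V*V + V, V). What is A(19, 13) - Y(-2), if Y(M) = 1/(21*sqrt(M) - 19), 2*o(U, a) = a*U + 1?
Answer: 9022975/2486 + 21*I*sqrt(2)/1243 ≈ 3629.5 + 0.023893*I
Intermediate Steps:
o(U, a) = 1/2 + U*a/2 (o(U, a) = (a*U + 1)/2 = (U*a + 1)/2 = (1 + U*a)/2 = 1/2 + U*a/2)
A(V, B) = 1/2 + V + V*(V + V**2)/2 (A(V, B) = V + (1/2 + (V*V + V)*V/2) = V + (1/2 + (V**2 + V)*V/2) = V + (1/2 + (V + V**2)*V/2) = V + (1/2 + V*(V + V**2)/2) = 1/2 + V + V*(V + V**2)/2)
Y(M) = 1/(-19 + 21*sqrt(M))
A(19, 13) - Y(-2) = (1/2 + 19 + (1/2)*19**2*(1 + 19)) - 1/(-19 + 21*sqrt(-2)) = (1/2 + 19 + (1/2)*361*20) - 1/(-19 + 21*(I*sqrt(2))) = (1/2 + 19 + 3610) - 1/(-19 + 21*I*sqrt(2)) = 7259/2 - 1/(-19 + 21*I*sqrt(2))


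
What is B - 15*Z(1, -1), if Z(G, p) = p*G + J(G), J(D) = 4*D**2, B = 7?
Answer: -38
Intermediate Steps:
Z(G, p) = 4*G**2 + G*p (Z(G, p) = p*G + 4*G**2 = G*p + 4*G**2 = 4*G**2 + G*p)
B - 15*Z(1, -1) = 7 - 15*(-1 + 4*1) = 7 - 15*(-1 + 4) = 7 - 15*3 = 7 - 45 = -38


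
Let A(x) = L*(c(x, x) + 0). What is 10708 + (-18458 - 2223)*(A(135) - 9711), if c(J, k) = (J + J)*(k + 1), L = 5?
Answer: -3596187701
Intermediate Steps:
c(J, k) = 2*J*(1 + k) (c(J, k) = (2*J)*(1 + k) = 2*J*(1 + k))
A(x) = 10*x*(1 + x) (A(x) = 5*(2*x*(1 + x) + 0) = 5*(2*x*(1 + x)) = 10*x*(1 + x))
10708 + (-18458 - 2223)*(A(135) - 9711) = 10708 + (-18458 - 2223)*(10*135*(1 + 135) - 9711) = 10708 - 20681*(10*135*136 - 9711) = 10708 - 20681*(183600 - 9711) = 10708 - 20681*173889 = 10708 - 3596198409 = -3596187701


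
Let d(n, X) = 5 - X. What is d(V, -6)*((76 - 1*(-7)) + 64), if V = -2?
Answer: 1617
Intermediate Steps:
d(V, -6)*((76 - 1*(-7)) + 64) = (5 - 1*(-6))*((76 - 1*(-7)) + 64) = (5 + 6)*((76 + 7) + 64) = 11*(83 + 64) = 11*147 = 1617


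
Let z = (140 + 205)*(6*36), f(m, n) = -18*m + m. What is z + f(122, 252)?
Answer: 72446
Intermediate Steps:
f(m, n) = -17*m
z = 74520 (z = 345*216 = 74520)
z + f(122, 252) = 74520 - 17*122 = 74520 - 2074 = 72446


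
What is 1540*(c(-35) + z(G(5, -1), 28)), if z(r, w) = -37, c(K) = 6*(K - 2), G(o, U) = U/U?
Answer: -398860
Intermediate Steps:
G(o, U) = 1
c(K) = -12 + 6*K (c(K) = 6*(-2 + K) = -12 + 6*K)
1540*(c(-35) + z(G(5, -1), 28)) = 1540*((-12 + 6*(-35)) - 37) = 1540*((-12 - 210) - 37) = 1540*(-222 - 37) = 1540*(-259) = -398860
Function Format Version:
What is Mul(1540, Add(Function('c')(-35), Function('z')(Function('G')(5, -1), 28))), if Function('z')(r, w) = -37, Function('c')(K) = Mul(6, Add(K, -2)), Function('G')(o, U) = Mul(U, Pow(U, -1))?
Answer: -398860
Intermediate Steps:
Function('G')(o, U) = 1
Function('c')(K) = Add(-12, Mul(6, K)) (Function('c')(K) = Mul(6, Add(-2, K)) = Add(-12, Mul(6, K)))
Mul(1540, Add(Function('c')(-35), Function('z')(Function('G')(5, -1), 28))) = Mul(1540, Add(Add(-12, Mul(6, -35)), -37)) = Mul(1540, Add(Add(-12, -210), -37)) = Mul(1540, Add(-222, -37)) = Mul(1540, -259) = -398860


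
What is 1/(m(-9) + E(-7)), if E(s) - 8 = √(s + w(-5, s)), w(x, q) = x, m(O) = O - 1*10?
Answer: -11/133 - 2*I*√3/133 ≈ -0.082707 - 0.026046*I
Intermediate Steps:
m(O) = -10 + O (m(O) = O - 10 = -10 + O)
E(s) = 8 + √(-5 + s) (E(s) = 8 + √(s - 5) = 8 + √(-5 + s))
1/(m(-9) + E(-7)) = 1/((-10 - 9) + (8 + √(-5 - 7))) = 1/(-19 + (8 + √(-12))) = 1/(-19 + (8 + 2*I*√3)) = 1/(-11 + 2*I*√3)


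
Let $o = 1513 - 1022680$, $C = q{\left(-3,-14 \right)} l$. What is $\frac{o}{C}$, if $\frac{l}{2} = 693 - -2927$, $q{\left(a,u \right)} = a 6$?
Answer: $\frac{113463}{14480} \approx 7.8358$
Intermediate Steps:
$q{\left(a,u \right)} = 6 a$
$l = 7240$ ($l = 2 \left(693 - -2927\right) = 2 \left(693 + 2927\right) = 2 \cdot 3620 = 7240$)
$C = -130320$ ($C = 6 \left(-3\right) 7240 = \left(-18\right) 7240 = -130320$)
$o = -1021167$ ($o = 1513 - 1022680 = -1021167$)
$\frac{o}{C} = - \frac{1021167}{-130320} = \left(-1021167\right) \left(- \frac{1}{130320}\right) = \frac{113463}{14480}$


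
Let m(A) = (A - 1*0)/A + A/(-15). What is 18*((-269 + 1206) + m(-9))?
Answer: 84474/5 ≈ 16895.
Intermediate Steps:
m(A) = 1 - A/15 (m(A) = (A + 0)/A + A*(-1/15) = A/A - A/15 = 1 - A/15)
18*((-269 + 1206) + m(-9)) = 18*((-269 + 1206) + (1 - 1/15*(-9))) = 18*(937 + (1 + ⅗)) = 18*(937 + 8/5) = 18*(4693/5) = 84474/5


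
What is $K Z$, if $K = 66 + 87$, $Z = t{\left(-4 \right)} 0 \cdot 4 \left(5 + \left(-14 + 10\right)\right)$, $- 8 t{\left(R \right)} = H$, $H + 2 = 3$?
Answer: $0$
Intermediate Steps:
$H = 1$ ($H = -2 + 3 = 1$)
$t{\left(R \right)} = - \frac{1}{8}$ ($t{\left(R \right)} = \left(- \frac{1}{8}\right) 1 = - \frac{1}{8}$)
$Z = 0$ ($Z = \left(- \frac{1}{8}\right) 0 \cdot 4 \left(5 + \left(-14 + 10\right)\right) = 0 \cdot 4 \left(5 - 4\right) = 0 \cdot 1 = 0$)
$K = 153$
$K Z = 153 \cdot 0 = 0$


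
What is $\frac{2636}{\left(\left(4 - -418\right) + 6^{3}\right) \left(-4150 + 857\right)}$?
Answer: $- \frac{1318}{1050467} \approx -0.0012547$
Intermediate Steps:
$\frac{2636}{\left(\left(4 - -418\right) + 6^{3}\right) \left(-4150 + 857\right)} = \frac{2636}{\left(\left(4 + 418\right) + 216\right) \left(-3293\right)} = \frac{2636}{\left(422 + 216\right) \left(-3293\right)} = \frac{2636}{638 \left(-3293\right)} = \frac{2636}{-2100934} = 2636 \left(- \frac{1}{2100934}\right) = - \frac{1318}{1050467}$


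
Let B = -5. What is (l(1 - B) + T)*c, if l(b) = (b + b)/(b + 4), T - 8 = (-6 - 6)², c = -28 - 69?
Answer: -74302/5 ≈ -14860.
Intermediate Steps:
c = -97
T = 152 (T = 8 + (-6 - 6)² = 8 + (-12)² = 8 + 144 = 152)
l(b) = 2*b/(4 + b) (l(b) = (2*b)/(4 + b) = 2*b/(4 + b))
(l(1 - B) + T)*c = (2*(1 - 1*(-5))/(4 + (1 - 1*(-5))) + 152)*(-97) = (2*(1 + 5)/(4 + (1 + 5)) + 152)*(-97) = (2*6/(4 + 6) + 152)*(-97) = (2*6/10 + 152)*(-97) = (2*6*(⅒) + 152)*(-97) = (6/5 + 152)*(-97) = (766/5)*(-97) = -74302/5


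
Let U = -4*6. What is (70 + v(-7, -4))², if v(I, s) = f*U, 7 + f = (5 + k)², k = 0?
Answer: 131044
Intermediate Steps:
f = 18 (f = -7 + (5 + 0)² = -7 + 5² = -7 + 25 = 18)
U = -24
v(I, s) = -432 (v(I, s) = 18*(-24) = -432)
(70 + v(-7, -4))² = (70 - 432)² = (-362)² = 131044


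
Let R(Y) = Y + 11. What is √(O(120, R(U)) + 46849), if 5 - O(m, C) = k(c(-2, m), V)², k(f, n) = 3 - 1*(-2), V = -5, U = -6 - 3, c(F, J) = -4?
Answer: √46829 ≈ 216.40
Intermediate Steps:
U = -9
k(f, n) = 5 (k(f, n) = 3 + 2 = 5)
R(Y) = 11 + Y
O(m, C) = -20 (O(m, C) = 5 - 1*5² = 5 - 1*25 = 5 - 25 = -20)
√(O(120, R(U)) + 46849) = √(-20 + 46849) = √46829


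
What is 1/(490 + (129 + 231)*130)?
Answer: 1/47290 ≈ 2.1146e-5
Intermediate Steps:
1/(490 + (129 + 231)*130) = 1/(490 + 360*130) = 1/(490 + 46800) = 1/47290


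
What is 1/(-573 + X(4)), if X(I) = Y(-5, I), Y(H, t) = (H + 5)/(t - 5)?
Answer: -1/573 ≈ -0.0017452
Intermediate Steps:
Y(H, t) = (5 + H)/(-5 + t)
X(I) = 0 (X(I) = (5 - 5)/(-5 + I) = 0/(-5 + I) = 0)
1/(-573 + X(4)) = 1/(-573 + 0) = 1/(-573) = -1/573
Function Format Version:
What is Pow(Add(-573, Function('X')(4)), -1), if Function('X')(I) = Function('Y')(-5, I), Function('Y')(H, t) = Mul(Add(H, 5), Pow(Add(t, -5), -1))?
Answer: Rational(-1, 573) ≈ -0.0017452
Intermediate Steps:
Function('Y')(H, t) = Mul(Pow(Add(-5, t), -1), Add(5, H)) (Function('Y')(H, t) = Mul(Add(5, H), Pow(Add(-5, t), -1)) = Mul(Pow(Add(-5, t), -1), Add(5, H)))
Function('X')(I) = 0 (Function('X')(I) = Mul(Pow(Add(-5, I), -1), Add(5, -5)) = Mul(Pow(Add(-5, I), -1), 0) = 0)
Pow(Add(-573, Function('X')(4)), -1) = Pow(Add(-573, 0), -1) = Pow(-573, -1) = Rational(-1, 573)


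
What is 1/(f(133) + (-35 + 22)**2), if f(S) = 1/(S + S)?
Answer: 266/44955 ≈ 0.0059170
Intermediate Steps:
f(S) = 1/(2*S)
1/(f(133) + (-35 + 22)**2) = 1/((1/2)/133 + (-35 + 22)**2) = 1/((1/2)*(1/133) + (-13)**2) = 1/(1/266 + 169) = 1/(44955/266) = 266/44955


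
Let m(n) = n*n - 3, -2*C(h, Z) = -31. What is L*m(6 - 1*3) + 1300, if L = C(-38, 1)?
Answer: 1393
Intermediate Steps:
C(h, Z) = 31/2 (C(h, Z) = -½*(-31) = 31/2)
L = 31/2 ≈ 15.500
m(n) = -3 + n² (m(n) = n² - 3 = -3 + n²)
L*m(6 - 1*3) + 1300 = 31*(-3 + (6 - 1*3)²)/2 + 1300 = 31*(-3 + (6 - 3)²)/2 + 1300 = 31*(-3 + 3²)/2 + 1300 = 31*(-3 + 9)/2 + 1300 = (31/2)*6 + 1300 = 93 + 1300 = 1393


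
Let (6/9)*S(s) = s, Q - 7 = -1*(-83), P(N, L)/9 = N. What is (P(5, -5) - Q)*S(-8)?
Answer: 540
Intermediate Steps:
P(N, L) = 9*N
Q = 90 (Q = 7 - 1*(-83) = 7 + 83 = 90)
S(s) = 3*s/2
(P(5, -5) - Q)*S(-8) = (9*5 - 1*90)*((3/2)*(-8)) = (45 - 90)*(-12) = -45*(-12) = 540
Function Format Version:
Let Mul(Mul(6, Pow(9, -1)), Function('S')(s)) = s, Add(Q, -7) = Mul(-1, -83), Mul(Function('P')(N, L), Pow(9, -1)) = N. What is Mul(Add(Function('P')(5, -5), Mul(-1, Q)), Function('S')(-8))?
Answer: 540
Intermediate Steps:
Function('P')(N, L) = Mul(9, N)
Q = 90 (Q = Add(7, Mul(-1, -83)) = Add(7, 83) = 90)
Function('S')(s) = Mul(Rational(3, 2), s)
Mul(Add(Function('P')(5, -5), Mul(-1, Q)), Function('S')(-8)) = Mul(Add(Mul(9, 5), Mul(-1, 90)), Mul(Rational(3, 2), -8)) = Mul(Add(45, -90), -12) = Mul(-45, -12) = 540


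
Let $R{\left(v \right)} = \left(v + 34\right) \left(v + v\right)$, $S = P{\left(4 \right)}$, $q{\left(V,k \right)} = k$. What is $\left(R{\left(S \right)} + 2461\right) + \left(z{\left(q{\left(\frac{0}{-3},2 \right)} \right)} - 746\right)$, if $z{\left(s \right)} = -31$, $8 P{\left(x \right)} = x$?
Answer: $\frac{3437}{2} \approx 1718.5$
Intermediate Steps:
$P{\left(x \right)} = \frac{x}{8}$
$S = \frac{1}{2}$ ($S = \frac{1}{8} \cdot 4 = \frac{1}{2} \approx 0.5$)
$R{\left(v \right)} = 2 v \left(34 + v\right)$ ($R{\left(v \right)} = \left(34 + v\right) 2 v = 2 v \left(34 + v\right)$)
$\left(R{\left(S \right)} + 2461\right) + \left(z{\left(q{\left(\frac{0}{-3},2 \right)} \right)} - 746\right) = \left(2 \cdot \frac{1}{2} \left(34 + \frac{1}{2}\right) + 2461\right) - 777 = \left(2 \cdot \frac{1}{2} \cdot \frac{69}{2} + 2461\right) - 777 = \left(\frac{69}{2} + 2461\right) - 777 = \frac{4991}{2} - 777 = \frac{3437}{2}$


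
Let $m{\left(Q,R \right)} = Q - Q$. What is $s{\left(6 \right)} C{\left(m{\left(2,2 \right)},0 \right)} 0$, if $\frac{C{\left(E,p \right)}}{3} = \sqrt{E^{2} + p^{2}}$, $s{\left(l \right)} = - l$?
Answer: $0$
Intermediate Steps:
$m{\left(Q,R \right)} = 0$
$C{\left(E,p \right)} = 3 \sqrt{E^{2} + p^{2}}$
$s{\left(6 \right)} C{\left(m{\left(2,2 \right)},0 \right)} 0 = \left(-1\right) 6 \cdot 3 \sqrt{0^{2} + 0^{2}} \cdot 0 = - 6 \cdot 3 \sqrt{0 + 0} \cdot 0 = - 6 \cdot 3 \sqrt{0} \cdot 0 = - 6 \cdot 3 \cdot 0 \cdot 0 = \left(-6\right) 0 \cdot 0 = 0 \cdot 0 = 0$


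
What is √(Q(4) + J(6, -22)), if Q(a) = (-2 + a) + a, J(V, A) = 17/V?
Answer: √318/6 ≈ 2.9721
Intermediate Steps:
Q(a) = -2 + 2*a
√(Q(4) + J(6, -22)) = √((-2 + 2*4) + 17/6) = √((-2 + 8) + 17*(⅙)) = √(6 + 17/6) = √(53/6) = √318/6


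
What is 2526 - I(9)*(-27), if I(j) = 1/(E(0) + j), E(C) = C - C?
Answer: 2529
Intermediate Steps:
E(C) = 0
I(j) = 1/j (I(j) = 1/(0 + j) = 1/j)
2526 - I(9)*(-27) = 2526 - (-27)/9 = 2526 - 1*(-3) = 2526 + 3 = 2529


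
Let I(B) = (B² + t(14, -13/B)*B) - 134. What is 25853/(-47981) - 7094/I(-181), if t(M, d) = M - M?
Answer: -1183883045/1565476087 ≈ -0.75624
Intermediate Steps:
t(M, d) = 0
I(B) = -134 + B² (I(B) = (B² + 0*B) - 134 = (B² + 0) - 134 = B² - 134 = -134 + B²)
25853/(-47981) - 7094/I(-181) = 25853/(-47981) - 7094/(-134 + (-181)²) = 25853*(-1/47981) - 7094/(-134 + 32761) = -25853/47981 - 7094/32627 = -1183883045/1565476087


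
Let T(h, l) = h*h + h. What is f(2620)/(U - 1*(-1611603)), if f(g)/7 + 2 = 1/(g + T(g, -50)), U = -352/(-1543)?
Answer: -148397952479/17082759762108840 ≈ -8.6870e-6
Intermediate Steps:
T(h, l) = h + h² (T(h, l) = h² + h = h + h²)
U = 352/1543 (U = -352*(-1/1543) = 352/1543 ≈ 0.22813)
f(g) = -14 + 7/(g + g*(1 + g))
f(2620)/(U - 1*(-1611603)) = (7*(1 - 4*2620 - 2*2620²)/(2620*(2 + 2620)))/(352/1543 - 1*(-1611603)) = (7*(1/2620)*(1 - 10480 - 2*6864400)/2622)/(352/1543 + 1611603) = (7*(1/2620)*(1/2622)*(1 - 10480 - 13728800))/(2486703781/1543) = (7*(1/2620)*(1/2622)*(-13739279))*(1543/2486703781) = -96174953/6869640*1543/2486703781 = -148397952479/17082759762108840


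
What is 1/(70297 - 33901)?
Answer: 1/36396 ≈ 2.7476e-5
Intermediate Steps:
1/(70297 - 33901) = 1/36396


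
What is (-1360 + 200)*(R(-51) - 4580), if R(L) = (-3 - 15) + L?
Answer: 5392840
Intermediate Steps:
R(L) = -18 + L
(-1360 + 200)*(R(-51) - 4580) = (-1360 + 200)*((-18 - 51) - 4580) = -1160*(-69 - 4580) = -1160*(-4649) = 5392840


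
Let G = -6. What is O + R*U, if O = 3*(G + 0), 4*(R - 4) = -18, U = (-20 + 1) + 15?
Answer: -16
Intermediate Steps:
U = -4 (U = -19 + 15 = -4)
R = -1/2 (R = 4 + (1/4)*(-18) = 4 - 9/2 = -1/2 ≈ -0.50000)
O = -18 (O = 3*(-6 + 0) = 3*(-6) = -18)
O + R*U = -18 - 1/2*(-4) = -18 + 2 = -16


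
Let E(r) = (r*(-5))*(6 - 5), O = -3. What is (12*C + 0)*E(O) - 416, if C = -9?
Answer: -2036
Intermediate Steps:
E(r) = -5*r (E(r) = -5*r*1 = -5*r)
(12*C + 0)*E(O) - 416 = (12*(-9) + 0)*(-5*(-3)) - 416 = (-108 + 0)*15 - 416 = -108*15 - 416 = -1620 - 416 = -2036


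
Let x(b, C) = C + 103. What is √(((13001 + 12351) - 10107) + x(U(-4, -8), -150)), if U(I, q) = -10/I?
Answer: √15198 ≈ 123.28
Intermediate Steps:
x(b, C) = 103 + C
√(((13001 + 12351) - 10107) + x(U(-4, -8), -150)) = √(((13001 + 12351) - 10107) + (103 - 150)) = √((25352 - 10107) - 47) = √(15245 - 47) = √15198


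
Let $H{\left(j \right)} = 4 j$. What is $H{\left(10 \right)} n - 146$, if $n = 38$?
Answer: $1374$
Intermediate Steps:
$H{\left(10 \right)} n - 146 = 4 \cdot 10 \cdot 38 - 146 = 40 \cdot 38 - 146 = 1520 - 146 = 1374$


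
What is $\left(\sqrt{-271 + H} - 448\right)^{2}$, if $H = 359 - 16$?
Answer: $200776 - 5376 \sqrt{2} \approx 1.9317 \cdot 10^{5}$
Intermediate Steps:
$H = 343$
$\left(\sqrt{-271 + H} - 448\right)^{2} = \left(\sqrt{-271 + 343} - 448\right)^{2} = \left(\sqrt{72} - 448\right)^{2} = \left(6 \sqrt{2} - 448\right)^{2} = \left(-448 + 6 \sqrt{2}\right)^{2}$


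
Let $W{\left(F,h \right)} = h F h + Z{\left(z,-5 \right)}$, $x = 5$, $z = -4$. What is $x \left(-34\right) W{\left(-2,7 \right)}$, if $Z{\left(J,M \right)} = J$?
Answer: $17340$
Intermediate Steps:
$W{\left(F,h \right)} = -4 + F h^{2}$ ($W{\left(F,h \right)} = h F h - 4 = F h h - 4 = F h^{2} - 4 = -4 + F h^{2}$)
$x \left(-34\right) W{\left(-2,7 \right)} = 5 \left(-34\right) \left(-4 - 2 \cdot 7^{2}\right) = - 170 \left(-4 - 98\right) = \left(-170\right) \left(-102\right) = 17340$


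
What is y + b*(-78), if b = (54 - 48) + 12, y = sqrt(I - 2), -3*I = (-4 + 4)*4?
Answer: -1404 + I*sqrt(2) ≈ -1404.0 + 1.4142*I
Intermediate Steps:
I = 0 (I = -(-4 + 4)*4/3 = -0*4 = -1/3*0 = 0)
y = I*sqrt(2) (y = sqrt(0 - 2) = sqrt(-2) = I*sqrt(2) ≈ 1.4142*I)
b = 18 (b = 6 + 12 = 18)
y + b*(-78) = I*sqrt(2) + 18*(-78) = I*sqrt(2) - 1404 = -1404 + I*sqrt(2)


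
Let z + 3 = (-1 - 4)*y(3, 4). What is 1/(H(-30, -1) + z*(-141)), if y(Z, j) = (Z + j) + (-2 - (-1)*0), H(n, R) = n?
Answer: 1/3918 ≈ 0.00025523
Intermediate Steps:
y(Z, j) = -2 + Z + j (y(Z, j) = (Z + j) + (-2 - 1*0) = (Z + j) + (-2 + 0) = (Z + j) - 2 = -2 + Z + j)
z = -28 (z = -3 + (-1 - 4)*(-2 + 3 + 4) = -3 - 5*5 = -3 - 25 = -28)
1/(H(-30, -1) + z*(-141)) = 1/(-30 - 28*(-141)) = 1/(-30 + 3948) = 1/3918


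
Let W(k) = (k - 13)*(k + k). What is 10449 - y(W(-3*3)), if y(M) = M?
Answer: 10053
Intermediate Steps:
W(k) = 2*k*(-13 + k) (W(k) = (-13 + k)*(2*k) = 2*k*(-13 + k))
10449 - y(W(-3*3)) = 10449 - 2*(-3*3)*(-13 - 3*3) = 10449 - 2*(-9)*(-13 - 9) = 10449 - 2*(-9)*(-22) = 10449 - 1*396 = 10449 - 396 = 10053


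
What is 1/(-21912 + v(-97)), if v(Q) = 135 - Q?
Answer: -1/21680 ≈ -4.6125e-5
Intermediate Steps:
1/(-21912 + v(-97)) = 1/(-21912 + (135 - 1*(-97))) = 1/(-21912 + (135 + 97)) = 1/(-21912 + 232) = 1/(-21680) = -1/21680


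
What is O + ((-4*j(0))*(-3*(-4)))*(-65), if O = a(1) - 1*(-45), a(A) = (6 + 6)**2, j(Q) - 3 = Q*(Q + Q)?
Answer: 9549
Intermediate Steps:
j(Q) = 3 + 2*Q**2 (j(Q) = 3 + Q*(Q + Q) = 3 + Q*(2*Q) = 3 + 2*Q**2)
a(A) = 144 (a(A) = 12**2 = 144)
O = 189 (O = 144 - 1*(-45) = 144 + 45 = 189)
O + ((-4*j(0))*(-3*(-4)))*(-65) = 189 + ((-4*(3 + 2*0**2))*(-3*(-4)))*(-65) = 189 + (-4*(3 + 2*0)*12)*(-65) = 189 + (-4*(3 + 0)*12)*(-65) = 189 + (-4*3*12)*(-65) = 189 - 12*12*(-65) = 189 - 144*(-65) = 189 + 9360 = 9549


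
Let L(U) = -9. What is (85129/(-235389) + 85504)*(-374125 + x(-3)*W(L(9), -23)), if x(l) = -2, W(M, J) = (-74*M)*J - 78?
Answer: -628193766005881/21399 ≈ -2.9356e+10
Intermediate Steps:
W(M, J) = -78 - 74*J*M (W(M, J) = -74*J*M - 78 = -78 - 74*J*M)
(85129/(-235389) + 85504)*(-374125 + x(-3)*W(L(9), -23)) = (85129/(-235389) + 85504)*(-374125 - 2*(-78 - 74*(-23)*(-9))) = (85129*(-1/235389) + 85504)*(-374125 - 2*(-78 - 15318)) = (-7739/21399 + 85504)*(-374125 - 2*(-15396)) = 1829692357*(-374125 + 30792)/21399 = (1829692357/21399)*(-343333) = -628193766005881/21399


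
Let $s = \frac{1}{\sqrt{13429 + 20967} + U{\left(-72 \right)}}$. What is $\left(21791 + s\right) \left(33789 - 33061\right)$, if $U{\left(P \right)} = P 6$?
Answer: $\frac{603730384712}{38057} - \frac{364 \sqrt{8599}}{38057} \approx 1.5864 \cdot 10^{7}$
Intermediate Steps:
$U{\left(P \right)} = 6 P$
$s = \frac{1}{-432 + 2 \sqrt{8599}}$ ($s = \frac{1}{\sqrt{13429 + 20967} + 6 \left(-72\right)} = \frac{1}{\sqrt{34396} - 432} = \frac{1}{2 \sqrt{8599} - 432} = \frac{1}{-432 + 2 \sqrt{8599}} \approx -0.0040562$)
$\left(21791 + s\right) \left(33789 - 33061\right) = \left(21791 - \left(\frac{108}{38057} + \frac{\sqrt{8599}}{76114}\right)\right) \left(33789 - 33061\right) = \left(\frac{829299979}{38057} - \frac{\sqrt{8599}}{76114}\right) 728 = \frac{603730384712}{38057} - \frac{364 \sqrt{8599}}{38057}$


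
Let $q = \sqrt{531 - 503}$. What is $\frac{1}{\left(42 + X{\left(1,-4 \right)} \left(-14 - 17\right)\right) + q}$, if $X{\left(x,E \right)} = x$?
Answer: $\frac{11}{93} - \frac{2 \sqrt{7}}{93} \approx 0.061382$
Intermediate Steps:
$q = 2 \sqrt{7}$ ($q = \sqrt{28} = 2 \sqrt{7} \approx 5.2915$)
$\frac{1}{\left(42 + X{\left(1,-4 \right)} \left(-14 - 17\right)\right) + q} = \frac{1}{\left(42 + 1 \left(-14 - 17\right)\right) + 2 \sqrt{7}} = \frac{1}{\left(42 + 1 \left(-31\right)\right) + 2 \sqrt{7}} = \frac{1}{\left(42 - 31\right) + 2 \sqrt{7}} = \frac{1}{11 + 2 \sqrt{7}}$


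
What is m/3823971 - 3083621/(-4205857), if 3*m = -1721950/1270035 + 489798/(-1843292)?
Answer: 8281453800677890532308225/11295362547082804650233202 ≈ 0.73317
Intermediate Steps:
m = -379611726233/702313606566 (m = (-1721950/1270035 + 489798/(-1843292))/3 = (-1721950*1/1270035 + 489798*(-1/1843292))/3 = (-344390/254007 - 244899/921646)/3 = (⅓)*(-379611726233/234104535522) = -379611726233/702313606566 ≈ -0.54052)
m/3823971 - 3083621/(-4205857) = -379611726233/702313606566/3823971 - 3083621/(-4205857) = -379611726233/702313606566*1/3823971 - 3083621*(-1/4205857) = -379611726233/2685626864413793586 + 3083621/4205857 = 8281453800677890532308225/11295362547082804650233202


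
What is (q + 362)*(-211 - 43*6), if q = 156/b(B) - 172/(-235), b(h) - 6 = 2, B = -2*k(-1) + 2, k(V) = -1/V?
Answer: -84255381/470 ≈ -1.7927e+5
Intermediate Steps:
B = 0 (B = -(-2)/(-1) + 2 = -(-2)*(-1) + 2 = -2*1 + 2 = -2 + 2 = 0)
b(h) = 8 (b(h) = 6 + 2 = 8)
q = 9509/470 (q = 156/8 - 172/(-235) = 156*(⅛) - 172*(-1/235) = 39/2 + 172/235 = 9509/470 ≈ 20.232)
(q + 362)*(-211 - 43*6) = (9509/470 + 362)*(-211 - 43*6) = 179649*(-211 - 258)/470 = (179649/470)*(-469) = -84255381/470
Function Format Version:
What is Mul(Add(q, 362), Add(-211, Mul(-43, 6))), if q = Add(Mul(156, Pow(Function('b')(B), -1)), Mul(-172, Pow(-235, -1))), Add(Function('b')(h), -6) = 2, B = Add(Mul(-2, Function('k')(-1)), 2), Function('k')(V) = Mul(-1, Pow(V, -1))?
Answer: Rational(-84255381, 470) ≈ -1.7927e+5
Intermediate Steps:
B = 0 (B = Add(Mul(-2, Mul(-1, Pow(-1, -1))), 2) = Add(Mul(-2, Mul(-1, -1)), 2) = Add(Mul(-2, 1), 2) = Add(-2, 2) = 0)
Function('b')(h) = 8 (Function('b')(h) = Add(6, 2) = 8)
q = Rational(9509, 470) (q = Add(Mul(156, Pow(8, -1)), Mul(-172, Pow(-235, -1))) = Add(Mul(156, Rational(1, 8)), Mul(-172, Rational(-1, 235))) = Add(Rational(39, 2), Rational(172, 235)) = Rational(9509, 470) ≈ 20.232)
Mul(Add(q, 362), Add(-211, Mul(-43, 6))) = Mul(Add(Rational(9509, 470), 362), Add(-211, Mul(-43, 6))) = Mul(Rational(179649, 470), Add(-211, -258)) = Mul(Rational(179649, 470), -469) = Rational(-84255381, 470)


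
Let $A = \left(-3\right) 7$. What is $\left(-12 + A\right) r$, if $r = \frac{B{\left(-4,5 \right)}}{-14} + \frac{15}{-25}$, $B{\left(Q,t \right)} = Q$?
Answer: $\frac{363}{35} \approx 10.371$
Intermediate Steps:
$A = -21$
$r = - \frac{11}{35}$ ($r = - \frac{4}{-14} + \frac{15}{-25} = \left(-4\right) \left(- \frac{1}{14}\right) + 15 \left(- \frac{1}{25}\right) = \frac{2}{7} - \frac{3}{5} = - \frac{11}{35} \approx -0.31429$)
$\left(-12 + A\right) r = \left(-12 - 21\right) \left(- \frac{11}{35}\right) = \left(-33\right) \left(- \frac{11}{35}\right) = \frac{363}{35}$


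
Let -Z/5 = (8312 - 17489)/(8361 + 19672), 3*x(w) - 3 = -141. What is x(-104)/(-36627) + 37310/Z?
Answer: 364843740304/16005999 ≈ 22794.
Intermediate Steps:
x(w) = -46 (x(w) = 1 + (⅓)*(-141) = 1 - 47 = -46)
Z = 45885/28033 (Z = -5*(8312 - 17489)/(8361 + 19672) = -(-45885)/28033 = -5*(-9177/28033) = 45885/28033 ≈ 1.6368)
x(-104)/(-36627) + 37310/Z = -46/(-36627) + 37310/(45885/28033) = -46*(-1/36627) + 37310*(28033/45885) = 46/36627 + 29883178/1311 = 364843740304/16005999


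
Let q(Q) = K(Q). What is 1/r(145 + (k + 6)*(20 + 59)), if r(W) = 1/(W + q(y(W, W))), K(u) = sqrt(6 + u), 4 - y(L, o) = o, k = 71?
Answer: 6228 + I*sqrt(6218) ≈ 6228.0 + 78.854*I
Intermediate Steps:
y(L, o) = 4 - o
q(Q) = sqrt(6 + Q)
r(W) = 1/(W + sqrt(10 - W)) (r(W) = 1/(W + sqrt(6 + (4 - W))) = 1/(W + sqrt(10 - W)))
1/r(145 + (k + 6)*(20 + 59)) = 1/(1/((145 + (71 + 6)*(20 + 59)) + sqrt(10 - (145 + (71 + 6)*(20 + 59))))) = 1/(1/((145 + 77*79) + sqrt(10 - (145 + 77*79)))) = 1/(1/((145 + 6083) + sqrt(10 - (145 + 6083)))) = 1/(1/(6228 + sqrt(10 - 1*6228))) = 1/(1/(6228 + sqrt(10 - 6228))) = 1/(1/(6228 + sqrt(-6218))) = 1/(1/(6228 + I*sqrt(6218))) = 6228 + I*sqrt(6218)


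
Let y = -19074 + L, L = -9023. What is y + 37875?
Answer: 9778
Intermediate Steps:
y = -28097 (y = -19074 - 9023 = -28097)
y + 37875 = -28097 + 37875 = 9778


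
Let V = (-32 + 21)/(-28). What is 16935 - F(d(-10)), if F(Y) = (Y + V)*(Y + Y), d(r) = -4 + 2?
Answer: 118500/7 ≈ 16929.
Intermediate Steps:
d(r) = -2
V = 11/28 (V = -11*(-1/28) = 11/28 ≈ 0.39286)
F(Y) = 2*Y*(11/28 + Y) (F(Y) = (Y + 11/28)*(Y + Y) = (11/28 + Y)*(2*Y) = 2*Y*(11/28 + Y))
16935 - F(d(-10)) = 16935 - (-2)*(11 + 28*(-2))/14 = 16935 - (-2)*(11 - 56)/14 = 16935 - (-2)*(-45)/14 = 16935 - 1*45/7 = 16935 - 45/7 = 118500/7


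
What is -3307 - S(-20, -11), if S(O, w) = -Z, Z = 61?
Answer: -3246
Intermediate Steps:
S(O, w) = -61 (S(O, w) = -1*61 = -61)
-3307 - S(-20, -11) = -3307 - 1*(-61) = -3307 + 61 = -3246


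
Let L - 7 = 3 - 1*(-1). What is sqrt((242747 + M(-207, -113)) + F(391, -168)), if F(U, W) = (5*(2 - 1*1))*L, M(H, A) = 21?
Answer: sqrt(242823) ≈ 492.77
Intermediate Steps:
L = 11 (L = 7 + (3 - 1*(-1)) = 7 + (3 + 1) = 7 + 4 = 11)
F(U, W) = 55 (F(U, W) = (5*(2 - 1*1))*11 = (5*(2 - 1))*11 = (5*1)*11 = 5*11 = 55)
sqrt((242747 + M(-207, -113)) + F(391, -168)) = sqrt((242747 + 21) + 55) = sqrt(242768 + 55) = sqrt(242823)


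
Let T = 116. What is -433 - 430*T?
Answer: -50313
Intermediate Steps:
-433 - 430*T = -433 - 430*116 = -433 - 49880 = -50313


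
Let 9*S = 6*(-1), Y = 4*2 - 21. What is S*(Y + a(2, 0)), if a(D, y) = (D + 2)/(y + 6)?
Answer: 74/9 ≈ 8.2222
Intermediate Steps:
Y = -13 (Y = 8 - 21 = -13)
a(D, y) = (2 + D)/(6 + y)
S = -⅔ (S = (6*(-1))/9 = (⅑)*(-6) = -⅔ ≈ -0.66667)
S*(Y + a(2, 0)) = -2*(-13 + (2 + 2)/(6 + 0))/3 = -2*(-13 + 4/6)/3 = -2*(-13 + (⅙)*4)/3 = -2*(-13 + ⅔)/3 = -⅔*(-37/3) = 74/9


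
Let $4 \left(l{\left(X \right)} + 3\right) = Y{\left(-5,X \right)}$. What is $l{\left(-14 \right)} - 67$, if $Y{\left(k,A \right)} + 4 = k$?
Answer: $- \frac{289}{4} \approx -72.25$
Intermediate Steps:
$Y{\left(k,A \right)} = -4 + k$
$l{\left(X \right)} = - \frac{21}{4}$ ($l{\left(X \right)} = -3 + \frac{-4 - 5}{4} = -3 + \frac{1}{4} \left(-9\right) = -3 - \frac{9}{4} = - \frac{21}{4}$)
$l{\left(-14 \right)} - 67 = - \frac{21}{4} - 67 = - \frac{289}{4}$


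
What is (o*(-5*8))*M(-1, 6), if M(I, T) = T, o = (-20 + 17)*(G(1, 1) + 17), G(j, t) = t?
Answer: 12960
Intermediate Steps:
o = -54 (o = (-20 + 17)*(1 + 17) = -3*18 = -54)
(o*(-5*8))*M(-1, 6) = -(-270)*8*6 = -54*(-40)*6 = 2160*6 = 12960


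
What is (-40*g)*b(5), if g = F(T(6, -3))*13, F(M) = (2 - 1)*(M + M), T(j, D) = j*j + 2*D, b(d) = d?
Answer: -156000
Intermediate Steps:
T(j, D) = j² + 2*D
F(M) = 2*M (F(M) = 1*(2*M) = 2*M)
g = 780 (g = (2*(6² + 2*(-3)))*13 = (2*(36 - 6))*13 = (2*30)*13 = 60*13 = 780)
(-40*g)*b(5) = -40*780*5 = -31200*5 = -156000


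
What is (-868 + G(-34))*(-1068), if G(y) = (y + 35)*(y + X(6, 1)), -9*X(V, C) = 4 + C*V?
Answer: 2893568/3 ≈ 9.6452e+5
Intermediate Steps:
X(V, C) = -4/9 - C*V/9 (X(V, C) = -(4 + C*V)/9 = -4/9 - C*V/9)
G(y) = (35 + y)*(-10/9 + y) (G(y) = (y + 35)*(y + (-4/9 - ⅑*1*6)) = (35 + y)*(y + (-4/9 - ⅔)) = (35 + y)*(y - 10/9) = (35 + y)*(-10/9 + y))
(-868 + G(-34))*(-1068) = (-868 + (-350/9 + (-34)² + (305/9)*(-34)))*(-1068) = (-868 + (-350/9 + 1156 - 10370/9))*(-1068) = (-868 - 316/9)*(-1068) = -8128/9*(-1068) = 2893568/3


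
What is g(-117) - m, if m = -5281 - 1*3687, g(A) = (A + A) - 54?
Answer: 8680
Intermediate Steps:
g(A) = -54 + 2*A (g(A) = 2*A - 54 = -54 + 2*A)
m = -8968 (m = -5281 - 3687 = -8968)
g(-117) - m = (-54 + 2*(-117)) - 1*(-8968) = (-54 - 234) + 8968 = -288 + 8968 = 8680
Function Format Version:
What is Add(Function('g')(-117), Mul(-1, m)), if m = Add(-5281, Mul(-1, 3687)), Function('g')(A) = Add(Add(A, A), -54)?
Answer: 8680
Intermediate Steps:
Function('g')(A) = Add(-54, Mul(2, A)) (Function('g')(A) = Add(Mul(2, A), -54) = Add(-54, Mul(2, A)))
m = -8968 (m = Add(-5281, -3687) = -8968)
Add(Function('g')(-117), Mul(-1, m)) = Add(Add(-54, Mul(2, -117)), Mul(-1, -8968)) = Add(Add(-54, -234), 8968) = Add(-288, 8968) = 8680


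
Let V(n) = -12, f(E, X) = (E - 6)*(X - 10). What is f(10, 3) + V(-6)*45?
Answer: -568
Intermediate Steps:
f(E, X) = (-10 + X)*(-6 + E) (f(E, X) = (-6 + E)*(-10 + X) = (-10 + X)*(-6 + E))
f(10, 3) + V(-6)*45 = (60 - 10*10 - 6*3 + 10*3) - 12*45 = (60 - 100 - 18 + 30) - 540 = -28 - 540 = -568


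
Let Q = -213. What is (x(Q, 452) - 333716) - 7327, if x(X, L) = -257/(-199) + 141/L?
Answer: -30675991541/89948 ≈ -3.4104e+5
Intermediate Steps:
x(X, L) = 257/199 + 141/L (x(X, L) = -257*(-1/199) + 141/L = 257/199 + 141/L)
(x(Q, 452) - 333716) - 7327 = ((257/199 + 141/452) - 333716) - 7327 = (144223/89948 - 333716) - 7327 = -30016942545/89948 - 7327 = -30675991541/89948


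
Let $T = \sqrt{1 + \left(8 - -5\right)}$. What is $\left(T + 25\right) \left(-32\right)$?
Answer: $-800 - 32 \sqrt{14} \approx -919.73$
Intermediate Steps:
$T = \sqrt{14}$ ($T = \sqrt{1 + \left(8 + 5\right)} = \sqrt{1 + 13} = \sqrt{14} \approx 3.7417$)
$\left(T + 25\right) \left(-32\right) = \left(\sqrt{14} + 25\right) \left(-32\right) = \left(25 + \sqrt{14}\right) \left(-32\right) = -800 - 32 \sqrt{14}$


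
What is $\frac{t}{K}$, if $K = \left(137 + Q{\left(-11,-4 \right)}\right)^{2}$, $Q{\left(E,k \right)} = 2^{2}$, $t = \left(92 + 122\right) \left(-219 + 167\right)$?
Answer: $- \frac{11128}{19881} \approx -0.55973$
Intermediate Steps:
$t = -11128$ ($t = 214 \left(-52\right) = -11128$)
$Q{\left(E,k \right)} = 4$
$K = 19881$ ($K = \left(137 + 4\right)^{2} = 141^{2} = 19881$)
$\frac{t}{K} = - \frac{11128}{19881}$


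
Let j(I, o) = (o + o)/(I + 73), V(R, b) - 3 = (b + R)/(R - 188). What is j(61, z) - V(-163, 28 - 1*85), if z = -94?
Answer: -118285/23517 ≈ -5.0298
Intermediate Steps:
V(R, b) = 3 + (R + b)/(-188 + R) (V(R, b) = 3 + (b + R)/(R - 188) = 3 + (R + b)/(-188 + R))
j(I, o) = 2*o/(73 + I) (j(I, o) = (2*o)/(73 + I) = 2*o/(73 + I))
j(61, z) - V(-163, 28 - 1*85) = 2*(-94)/(73 + 61) - (-564 + (28 - 1*85) + 4*(-163))/(-188 - 163) = 2*(-94)/134 - (-564 + (28 - 85) - 652)/(-351) = 2*(-94)*(1/134) - (-1)*(-564 - 57 - 652)/351 = -94/67 - (-1)*(-1273)/351 = -94/67 - 1*1273/351 = -94/67 - 1273/351 = -118285/23517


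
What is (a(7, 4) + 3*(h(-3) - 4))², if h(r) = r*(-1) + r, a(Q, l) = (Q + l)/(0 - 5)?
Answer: 5041/25 ≈ 201.64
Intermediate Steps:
a(Q, l) = -Q/5 - l/5 (a(Q, l) = (Q + l)/(-5) = (Q + l)*(-⅕) = -Q/5 - l/5)
h(r) = 0 (h(r) = -r + r = 0)
(a(7, 4) + 3*(h(-3) - 4))² = ((-⅕*7 - ⅕*4) + 3*(0 - 4))² = ((-7/5 - ⅘) + 3*(-4))² = (-11/5 - 12)² = (-71/5)² = 5041/25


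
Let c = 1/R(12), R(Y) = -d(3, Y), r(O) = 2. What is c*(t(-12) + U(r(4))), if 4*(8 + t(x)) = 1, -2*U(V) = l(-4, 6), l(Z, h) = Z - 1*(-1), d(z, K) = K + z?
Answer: 5/12 ≈ 0.41667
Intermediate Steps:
l(Z, h) = 1 + Z (l(Z, h) = Z + 1 = 1 + Z)
U(V) = 3/2 (U(V) = -(1 - 4)/2 = -½*(-3) = 3/2)
R(Y) = -3 - Y (R(Y) = -(Y + 3) = -(3 + Y) = -3 - Y)
c = -1/15 (c = 1/(-3 - 1*12) = 1/(-3 - 12) = 1/(-15) = -1/15 ≈ -0.066667)
t(x) = -31/4 (t(x) = -8 + (¼)*1 = -8 + ¼ = -31/4)
c*(t(-12) + U(r(4))) = -(-31/4 + 3/2)/15 = -1/15*(-25/4) = 5/12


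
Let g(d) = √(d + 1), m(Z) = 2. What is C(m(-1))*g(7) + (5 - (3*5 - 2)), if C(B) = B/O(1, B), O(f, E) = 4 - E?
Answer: -8 + 2*√2 ≈ -5.1716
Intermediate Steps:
g(d) = √(1 + d)
C(B) = B/(4 - B)
C(m(-1))*g(7) + (5 - (3*5 - 2)) = (-1*2/(-4 + 2))*√(1 + 7) + (5 - (3*5 - 2)) = (-1*2/(-2))*√8 + (5 - (15 - 2)) = (-1*2*(-½))*(2*√2) + (5 - 1*13) = 1*(2*√2) + (5 - 13) = 2*√2 - 8 = -8 + 2*√2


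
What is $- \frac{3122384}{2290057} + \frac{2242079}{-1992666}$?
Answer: $- \frac{11356357144247}{4563318721962} \approx -2.4886$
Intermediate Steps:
$- \frac{3122384}{2290057} + \frac{2242079}{-1992666} = \left(-3122384\right) \frac{1}{2290057} + 2242079 \left(- \frac{1}{1992666}\right) = - \frac{3122384}{2290057} - \frac{2242079}{1992666} = - \frac{11356357144247}{4563318721962}$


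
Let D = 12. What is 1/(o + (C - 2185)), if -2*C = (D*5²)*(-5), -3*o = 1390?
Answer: -3/5695 ≈ -0.00052678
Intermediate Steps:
o = -1390/3 (o = -⅓*1390 = -1390/3 ≈ -463.33)
C = 750 (C = -12*5²*(-5)/2 = -12*25*(-5)/2 = -150*(-5) = -½*(-1500) = 750)
1/(o + (C - 2185)) = 1/(-1390/3 + (750 - 2185)) = 1/(-1390/3 - 1435) = 1/(-5695/3) = -3/5695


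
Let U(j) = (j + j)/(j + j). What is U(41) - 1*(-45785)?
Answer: 45786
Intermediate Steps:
U(j) = 1 (U(j) = (2*j)/((2*j)) = (2*j)*(1/(2*j)) = 1)
U(41) - 1*(-45785) = 1 - 1*(-45785) = 1 + 45785 = 45786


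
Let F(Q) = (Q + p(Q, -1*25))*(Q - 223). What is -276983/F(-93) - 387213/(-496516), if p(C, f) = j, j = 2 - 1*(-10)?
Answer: -7975961705/794301471 ≈ -10.041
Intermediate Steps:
j = 12 (j = 2 + 10 = 12)
p(C, f) = 12
F(Q) = (-223 + Q)*(12 + Q) (F(Q) = (Q + 12)*(Q - 223) = (12 + Q)*(-223 + Q) = (-223 + Q)*(12 + Q))
-276983/F(-93) - 387213/(-496516) = -276983/(-2676 + (-93)² - 211*(-93)) - 387213/(-496516) = -276983/(-2676 + 8649 + 19623) - 387213*(-1/496516) = -276983/25596 + 387213/496516 = -7975961705/794301471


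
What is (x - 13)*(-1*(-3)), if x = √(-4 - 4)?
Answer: -39 + 6*I*√2 ≈ -39.0 + 8.4853*I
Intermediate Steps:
x = 2*I*√2 (x = √(-8) = 2*I*√2 ≈ 2.8284*I)
(x - 13)*(-1*(-3)) = (2*I*√2 - 13)*(-1*(-3)) = (-13 + 2*I*√2)*3 = -39 + 6*I*√2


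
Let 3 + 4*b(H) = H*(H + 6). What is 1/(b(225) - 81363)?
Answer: -1/68370 ≈ -1.4626e-5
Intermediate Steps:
b(H) = -¾ + H*(6 + H)/4 (b(H) = -¾ + (H*(H + 6))/4 = -¾ + (H*(6 + H))/4 = -¾ + H*(6 + H)/4)
1/(b(225) - 81363) = 1/((-¾ + (¼)*225² + (3/2)*225) - 81363) = 1/((-¾ + (¼)*50625 + 675/2) - 81363) = 1/((-¾ + 50625/4 + 675/2) - 81363) = 1/(12993 - 81363) = 1/(-68370) = -1/68370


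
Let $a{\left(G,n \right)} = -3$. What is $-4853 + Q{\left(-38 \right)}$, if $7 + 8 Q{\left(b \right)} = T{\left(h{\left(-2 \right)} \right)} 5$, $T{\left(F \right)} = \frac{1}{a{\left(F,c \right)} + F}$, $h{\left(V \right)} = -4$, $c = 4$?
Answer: $- \frac{135911}{28} \approx -4854.0$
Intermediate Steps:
$T{\left(F \right)} = \frac{1}{-3 + F}$
$Q{\left(b \right)} = - \frac{27}{28}$ ($Q{\left(b \right)} = - \frac{7}{8} + \frac{\frac{1}{-3 - 4} \cdot 5}{8} = - \frac{7}{8} + \frac{\frac{1}{-7} \cdot 5}{8} = - \frac{7}{8} + \frac{\left(- \frac{1}{7}\right) 5}{8} = - \frac{7}{8} + \frac{1}{8} \left(- \frac{5}{7}\right) = - \frac{7}{8} - \frac{5}{56} = - \frac{27}{28}$)
$-4853 + Q{\left(-38 \right)} = -4853 - \frac{27}{28} = - \frac{135911}{28}$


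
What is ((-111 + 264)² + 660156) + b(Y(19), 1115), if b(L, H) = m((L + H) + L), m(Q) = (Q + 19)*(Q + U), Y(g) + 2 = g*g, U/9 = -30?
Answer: 3578241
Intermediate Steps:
U = -270 (U = 9*(-30) = -270)
Y(g) = -2 + g² (Y(g) = -2 + g*g = -2 + g²)
m(Q) = (-270 + Q)*(19 + Q) (m(Q) = (Q + 19)*(Q - 270) = (19 + Q)*(-270 + Q) = (-270 + Q)*(19 + Q))
b(L, H) = -5130 + (H + 2*L)² - 502*L - 251*H (b(L, H) = -5130 + ((L + H) + L)² - 251*((L + H) + L) = -5130 + ((H + L) + L)² - 251*((H + L) + L) = -5130 + (H + 2*L)² - 251*(H + 2*L) = -5130 + (H + 2*L)² + (-502*L - 251*H) = -5130 + (H + 2*L)² - 502*L - 251*H)
((-111 + 264)² + 660156) + b(Y(19), 1115) = ((-111 + 264)² + 660156) + (-5130 + (1115 + 2*(-2 + 19²))² - 502*(-2 + 19²) - 251*1115) = (153² + 660156) + (-5130 + (1115 + 2*(-2 + 361))² - 502*(-2 + 361) - 279865) = (23409 + 660156) + (-5130 + (1115 + 2*359)² - 502*359 - 279865) = 683565 + (-5130 + (1115 + 718)² - 180218 - 279865) = 683565 + (-5130 + 1833² - 180218 - 279865) = 683565 + (-5130 + 3359889 - 180218 - 279865) = 683565 + 2894676 = 3578241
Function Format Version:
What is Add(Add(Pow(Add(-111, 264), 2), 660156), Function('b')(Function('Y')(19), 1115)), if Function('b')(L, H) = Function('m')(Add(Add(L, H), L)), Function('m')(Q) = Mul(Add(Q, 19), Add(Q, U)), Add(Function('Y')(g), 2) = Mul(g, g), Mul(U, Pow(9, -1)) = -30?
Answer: 3578241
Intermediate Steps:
U = -270 (U = Mul(9, -30) = -270)
Function('Y')(g) = Add(-2, Pow(g, 2)) (Function('Y')(g) = Add(-2, Mul(g, g)) = Add(-2, Pow(g, 2)))
Function('m')(Q) = Mul(Add(-270, Q), Add(19, Q)) (Function('m')(Q) = Mul(Add(Q, 19), Add(Q, -270)) = Mul(Add(19, Q), Add(-270, Q)) = Mul(Add(-270, Q), Add(19, Q)))
Function('b')(L, H) = Add(-5130, Pow(Add(H, Mul(2, L)), 2), Mul(-502, L), Mul(-251, H)) (Function('b')(L, H) = Add(-5130, Pow(Add(Add(L, H), L), 2), Mul(-251, Add(Add(L, H), L))) = Add(-5130, Pow(Add(Add(H, L), L), 2), Mul(-251, Add(Add(H, L), L))) = Add(-5130, Pow(Add(H, Mul(2, L)), 2), Mul(-251, Add(H, Mul(2, L)))) = Add(-5130, Pow(Add(H, Mul(2, L)), 2), Add(Mul(-502, L), Mul(-251, H))) = Add(-5130, Pow(Add(H, Mul(2, L)), 2), Mul(-502, L), Mul(-251, H)))
Add(Add(Pow(Add(-111, 264), 2), 660156), Function('b')(Function('Y')(19), 1115)) = Add(Add(Pow(Add(-111, 264), 2), 660156), Add(-5130, Pow(Add(1115, Mul(2, Add(-2, Pow(19, 2)))), 2), Mul(-502, Add(-2, Pow(19, 2))), Mul(-251, 1115))) = Add(Add(Pow(153, 2), 660156), Add(-5130, Pow(Add(1115, Mul(2, Add(-2, 361))), 2), Mul(-502, Add(-2, 361)), -279865)) = Add(Add(23409, 660156), Add(-5130, Pow(Add(1115, Mul(2, 359)), 2), Mul(-502, 359), -279865)) = Add(683565, Add(-5130, Pow(Add(1115, 718), 2), -180218, -279865)) = Add(683565, Add(-5130, Pow(1833, 2), -180218, -279865)) = Add(683565, Add(-5130, 3359889, -180218, -279865)) = Add(683565, 2894676) = 3578241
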